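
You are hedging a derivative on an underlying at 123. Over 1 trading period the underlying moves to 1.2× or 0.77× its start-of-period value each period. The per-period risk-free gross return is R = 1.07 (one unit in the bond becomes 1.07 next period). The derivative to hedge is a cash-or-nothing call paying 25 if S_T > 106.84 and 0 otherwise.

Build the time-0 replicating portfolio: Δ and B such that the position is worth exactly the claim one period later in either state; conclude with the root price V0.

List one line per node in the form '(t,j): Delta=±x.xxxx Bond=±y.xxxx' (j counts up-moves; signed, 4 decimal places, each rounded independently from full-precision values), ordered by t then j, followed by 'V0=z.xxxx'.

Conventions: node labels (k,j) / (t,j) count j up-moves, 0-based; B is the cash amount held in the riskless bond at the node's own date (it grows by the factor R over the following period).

(0,0): Delta=0.4727 Bond=-41.8387
V0=16.3008

Arbitrage-free pricing uses the up-move probability p* = (R−d)/(u−d) = 0.6977, discounting each step at R = 1.07.
Payoffs at expiry: V(1,0)=0.0000, V(1,1)=25.0000
Node (0,0) S=123.0000: V=(p*·25.0000+(1−p*)·0.0000)/1.07=16.3008; Δ=(25.0000−0.0000)/(147.6000−94.7100)=0.4727; B=V−Δ·S=-41.8387
Verification: the root portfolio costs Δ(0,0)·S0 + B(0,0) = 16.3008, matching V0.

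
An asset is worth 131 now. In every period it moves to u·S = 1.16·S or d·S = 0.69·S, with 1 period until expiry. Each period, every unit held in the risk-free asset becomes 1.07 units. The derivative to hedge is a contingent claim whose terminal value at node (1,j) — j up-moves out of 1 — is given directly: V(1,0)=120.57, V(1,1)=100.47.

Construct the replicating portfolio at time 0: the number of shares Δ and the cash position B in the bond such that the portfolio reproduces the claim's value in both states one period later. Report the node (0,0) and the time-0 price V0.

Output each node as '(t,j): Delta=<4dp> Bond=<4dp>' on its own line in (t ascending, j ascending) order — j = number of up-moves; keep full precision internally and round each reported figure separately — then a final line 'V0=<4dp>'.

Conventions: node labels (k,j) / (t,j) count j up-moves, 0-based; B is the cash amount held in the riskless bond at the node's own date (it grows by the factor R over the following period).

(0,0): Delta=-0.3265 Bond=140.2603
V0=97.4943

Since d<R<u, set p* = (R−d)/(u−d) = 0.8085; price each node as the discounted p*-expectation of its children.
Expiry values: V(1,0)=120.5700, V(1,1)=100.4700
(0,0): S=131.0000. Δ = (V_up−V_dn)/(S_up−S_dn) = (100.4700−120.5700)/(151.9600−90.3900) = -0.3265. V = [p*·100.4700 + (1−p*)·120.5700]/1.07 = 97.4943. B = V − Δ·S = 140.2603.
Sanity check at the root: Δ(0,0)·S0 + B(0,0) reproduces V0 = 97.4943.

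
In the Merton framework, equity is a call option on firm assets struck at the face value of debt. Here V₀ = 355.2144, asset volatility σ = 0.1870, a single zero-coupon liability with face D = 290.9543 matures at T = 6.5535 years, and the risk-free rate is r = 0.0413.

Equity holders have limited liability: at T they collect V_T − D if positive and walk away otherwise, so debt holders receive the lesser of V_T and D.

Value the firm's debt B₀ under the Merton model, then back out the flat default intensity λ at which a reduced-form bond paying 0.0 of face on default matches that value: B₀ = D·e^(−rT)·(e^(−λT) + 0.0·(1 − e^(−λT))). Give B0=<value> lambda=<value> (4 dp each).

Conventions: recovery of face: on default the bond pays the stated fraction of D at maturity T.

Equity is a call on the firm's assets struck at D = 290.9543:
d₁ = [ln(V₀/D) + (r + σ²/2)T] / (σ√T)
   = [ln(355.2144/290.9543) + (0.0413 + 0.5·0.1870²)·6.5535] / (0.1870·√6.5535)
   = [0.199555 + 0.385244] / 0.478716 = 1.221599
d₂ = d₁ − σ√T = 1.221599 − 0.478716 = 0.742883
N(d₁) = 0.889070,  N(d₂) = 0.771224,  e^(−rT) = 0.762876
E₀ = V₀·N(d₁) − D·e^(−rT)·N(d₂)
   = 355.2144·0.889070 − 290.9543·0.762876·0.771224 = 144.628170
B₀ = V₀ − E₀ = 355.2144 − 144.628170 = 210.586230
e^(−λT) = (B₀·e^(rT)/D − 0)/(1 − 0) = (210.5862·1.310829/290.9543 − 0)/1 = 0.94874844
λ = −ln(0.94874844)/6.5535 = 0.008028

B0=210.5862 lambda=0.0080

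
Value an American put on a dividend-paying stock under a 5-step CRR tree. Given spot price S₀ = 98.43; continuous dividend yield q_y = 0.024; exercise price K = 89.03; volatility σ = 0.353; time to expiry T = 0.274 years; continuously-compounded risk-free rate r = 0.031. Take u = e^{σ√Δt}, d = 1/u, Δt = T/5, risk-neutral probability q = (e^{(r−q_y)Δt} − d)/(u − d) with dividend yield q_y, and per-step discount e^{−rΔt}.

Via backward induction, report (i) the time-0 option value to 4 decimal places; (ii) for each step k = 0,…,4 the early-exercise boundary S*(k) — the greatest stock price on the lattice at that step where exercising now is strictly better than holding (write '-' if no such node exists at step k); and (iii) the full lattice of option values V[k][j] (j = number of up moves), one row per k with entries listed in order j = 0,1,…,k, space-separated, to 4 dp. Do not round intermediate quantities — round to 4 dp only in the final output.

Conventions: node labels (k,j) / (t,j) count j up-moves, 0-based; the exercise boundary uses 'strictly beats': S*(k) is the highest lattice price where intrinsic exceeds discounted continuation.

params: Δt=0.05480 u=1.08615 d=0.92069 q=0.48167 e^(-rΔt)=0.99830
t_5 payoffs: 23.9140 12.2119 0.0000 0.0000 0.0000 0.0000
t_4: node(4,0) S=70.7254 payoff=18.3046 vs cont=18.2464 → 18.3046 [stop]  node(4,1) S=83.4356 payoff=5.5944 vs cont=6.3190 → 6.3190 [wait]  node(4,2) S=98.4300 payoff=0.0000 vs cont=0.0000 → 0.0000 [wait]  node(4,3) S=116.1191 payoff=0.0000 vs cont=0.0000 → 0.0000 [wait]  node(4,4) S=136.9870 payoff=0.0000 vs cont=0.0000 → 0.0000 [wait]  ⇒ S*(4)=70.7254
t_3: node(3,0) S=76.8181 payoff=12.2119 vs cont=12.5102 → 12.5102 [wait]  node(3,1) S=90.6232 payoff=0.0000 vs cont=3.2698 → 3.2698 [wait]  node(3,2) S=106.9093 payoff=0.0000 vs cont=0.0000 → 0.0000 [wait]  node(3,3) S=126.1222 payoff=0.0000 vs cont=0.0000 → 0.0000 [wait]  ⇒ S*(3)=-
t_2: node(2,0) S=83.4356 payoff=5.5944 vs cont=8.0457 → 8.0457 [wait]  node(2,1) S=98.4300 payoff=0.0000 vs cont=1.6919 → 1.6919 [wait]  node(2,2) S=116.1191 payoff=0.0000 vs cont=0.0000 → 0.0000 [wait]  ⇒ S*(2)=-
t_1: node(1,0) S=90.6232 payoff=0.0000 vs cont=4.9768 → 4.9768 [wait]  node(1,1) S=106.9093 payoff=0.0000 vs cont=0.8755 → 0.8755 [wait]  ⇒ S*(1)=-
t_0: node(0,0) S=98.4300 payoff=0.0000 vs cont=2.9962 → 2.9962 [wait]  ⇒ S*(0)=-

price = 2.9962
boundary = - - - - 70.7254
tree:
2.9962
4.9768 0.8755
8.0457 1.6919 0.0000
12.5102 3.2698 0.0000 0.0000
18.3046 6.3190 0.0000 0.0000 0.0000
23.9140 12.2119 0.0000 0.0000 0.0000 0.0000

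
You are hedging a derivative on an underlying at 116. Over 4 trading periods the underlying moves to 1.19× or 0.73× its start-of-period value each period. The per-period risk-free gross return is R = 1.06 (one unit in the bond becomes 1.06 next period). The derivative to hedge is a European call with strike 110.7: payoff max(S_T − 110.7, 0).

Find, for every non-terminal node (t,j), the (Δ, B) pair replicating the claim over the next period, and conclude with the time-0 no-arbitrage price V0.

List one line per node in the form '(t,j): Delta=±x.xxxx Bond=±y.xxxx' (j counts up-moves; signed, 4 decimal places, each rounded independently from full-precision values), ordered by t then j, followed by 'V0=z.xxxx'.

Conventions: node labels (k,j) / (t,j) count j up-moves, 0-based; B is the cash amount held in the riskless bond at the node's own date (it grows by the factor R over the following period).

(0,0): Delta=0.7421 Bond=-49.9247
(1,0): Delta=0.3763 Bond=-21.9432
(1,1): Delta=0.8305 Bond=-65.1232
(2,0): Delta=0.0000 Bond=0.0000
(2,1): Delta=0.4672 Bond=-32.4227
(2,2): Delta=0.9183 Bond=-83.4518
(3,0): Delta=0.0000 Bond=0.0000
(3,1): Delta=0.0000 Bond=0.0000
(3,2): Delta=0.5801 Bond=-47.9070
(3,3): Delta=1.0000 Bond=-104.4340
V0=36.1571

The replicating-portfolio and risk-neutral prices coincide; use p* = (1.06−0.73)/(1.19−0.73) = 0.7174 for the latter.
Payoffs at expiry: V(4,0)=0.0000, V(4,1)=0.0000, V(4,2)=0.0000, V(4,3)=31.9993, V(4,4)=121.9193
(3,0): S=45.1260. Δ = (V_up−V_dn)/(S_up−S_dn) = (0.0000−0.0000)/(53.6999−32.9420) = 0.0000. V = [p*·0.0000 + (1−p*)·0.0000]/1.06 = 0.0000. B = V − Δ·S = 0.0000.
(3,1): S=73.5615. Δ = (V_up−V_dn)/(S_up−S_dn) = (0.0000−0.0000)/(87.5382−53.6999) = 0.0000. V = [p*·0.0000 + (1−p*)·0.0000]/1.06 = 0.0000. B = V − Δ·S = 0.0000.
(3,2): S=119.9153. Δ = (V_up−V_dn)/(S_up−S_dn) = (31.9993−0.0000)/(142.6993−87.5382) = 0.5801. V = [p*·31.9993 + (1−p*)·0.0000]/1.06 = 21.6566. B = V − Δ·S = -47.9070.
(3,3): S=195.4784. Δ = (V_up−V_dn)/(S_up−S_dn) = (121.9193−31.9993)/(232.6193−142.6993) = 1.0000. V = [p*·121.9193 + (1−p*)·31.9993]/1.06 = 91.0445. B = V − Δ·S = -104.4340.
(2,0): S=61.8164. Δ = (V_up−V_dn)/(S_up−S_dn) = (0.0000−0.0000)/(73.5615−45.1260) = 0.0000. V = [p*·0.0000 + (1−p*)·0.0000]/1.06 = 0.0000. B = V − Δ·S = 0.0000.
(2,1): S=100.7692. Δ = (V_up−V_dn)/(S_up−S_dn) = (21.6566−0.0000)/(119.9153−73.5615) = 0.4672. V = [p*·21.6566 + (1−p*)·0.0000]/1.06 = 14.6568. B = V − Δ·S = -32.4227.
(2,2): S=164.2676. Δ = (V_up−V_dn)/(S_up−S_dn) = (91.0445−21.6566)/(195.4784−119.9153) = 0.9183. V = [p*·91.0445 + (1−p*)·21.6566]/1.06 = 67.3914. B = V − Δ·S = -83.4518.
(1,0): S=84.6800. Δ = (V_up−V_dn)/(S_up−S_dn) = (14.6568−0.0000)/(100.7692−61.8164) = 0.3763. V = [p*·14.6568 + (1−p*)·0.0000]/1.06 = 9.9195. B = V − Δ·S = -21.9432.
(1,1): S=138.0400. Δ = (V_up−V_dn)/(S_up−S_dn) = (67.3914−14.6568)/(164.2676−100.7692) = 0.8305. V = [p*·67.3914 + (1−p*)·14.6568]/1.06 = 49.5171. B = V − Δ·S = -65.1232.
(0,0): S=116.0000. Δ = (V_up−V_dn)/(S_up−S_dn) = (49.5171−9.9195)/(138.0400−84.6800) = 0.7421. V = [p*·49.5171 + (1−p*)·9.9195]/1.06 = 36.1571. B = V − Δ·S = -49.9247.
As a check, the time-0 holding Δ(0,0)·S0 + B(0,0) comes to 36.1571 — exactly V0.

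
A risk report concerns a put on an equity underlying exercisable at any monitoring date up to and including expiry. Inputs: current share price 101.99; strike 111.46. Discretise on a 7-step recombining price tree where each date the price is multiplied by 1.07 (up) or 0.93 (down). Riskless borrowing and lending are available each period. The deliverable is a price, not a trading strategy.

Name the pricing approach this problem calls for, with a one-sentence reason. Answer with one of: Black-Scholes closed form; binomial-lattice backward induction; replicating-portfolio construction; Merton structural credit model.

Key observation: with exercise allowed before expiry on a discrete up/down model (7 steps from spot 101.99), the strike-111.46 put's value must be rolled back through the tree testing early exercise at each node.

framework: binomial-lattice backward induction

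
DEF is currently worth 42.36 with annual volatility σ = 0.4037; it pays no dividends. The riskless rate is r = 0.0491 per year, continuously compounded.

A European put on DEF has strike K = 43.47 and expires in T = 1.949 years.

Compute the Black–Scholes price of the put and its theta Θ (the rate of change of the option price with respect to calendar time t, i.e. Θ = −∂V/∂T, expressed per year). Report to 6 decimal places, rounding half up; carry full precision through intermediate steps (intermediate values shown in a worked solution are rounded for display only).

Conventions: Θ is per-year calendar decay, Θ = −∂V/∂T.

price = 7.721933
Θ = -1.158874

σ√T = 0.4037·√1.949 = 0.563592
d₁ = (ln(S/K) + (r+σ²/2)T) / (σ√T) = (ln(42.36/43.47) + (0.0491+0.4037²/2)·1.949) / 0.563592 = (-0.025867 + 0.254514) / 0.563592 = 0.405697
d₂ = d₁ − σ√T = 0.405697 − 0.563592 = -0.157895
e^{−rT} = 0.908740
N(−d₁) = 0.342483,  N(−d₂) = 0.562730
Put price V = K·e^{−rT}·N(−d₂) − S·N(−d₁) = 22.229504 − 14.507571 = 7.721933
φ(d₁) = (1/√(2π))·e^{−d₁²/2} = 0.367426
Θ = −S·φ(d₁)·σ/(2√T) + r·K·e^{−rT}·N(−d₂) = −2.250343 + 1.091469 = -1.158874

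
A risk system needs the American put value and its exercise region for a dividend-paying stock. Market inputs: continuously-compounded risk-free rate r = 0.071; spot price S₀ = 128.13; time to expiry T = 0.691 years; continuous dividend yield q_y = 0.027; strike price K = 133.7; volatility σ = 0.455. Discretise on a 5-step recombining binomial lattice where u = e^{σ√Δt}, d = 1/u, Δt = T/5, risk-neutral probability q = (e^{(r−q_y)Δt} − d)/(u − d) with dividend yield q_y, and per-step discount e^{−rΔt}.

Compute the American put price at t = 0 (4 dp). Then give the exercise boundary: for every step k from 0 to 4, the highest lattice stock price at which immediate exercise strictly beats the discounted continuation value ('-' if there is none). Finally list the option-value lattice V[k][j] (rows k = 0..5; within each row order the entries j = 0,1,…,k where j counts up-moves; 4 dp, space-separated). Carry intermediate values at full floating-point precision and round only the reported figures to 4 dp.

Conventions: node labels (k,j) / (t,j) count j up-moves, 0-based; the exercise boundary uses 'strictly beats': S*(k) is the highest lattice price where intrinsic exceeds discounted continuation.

Δt=0.13820  u=1.18429  d=0.84438  q=0.47576  discount=0.99024
step 5 (expiry): payoffs max(K−S,0) = 78.7014 56.5615 25.5090 0.0000 0.0000 0.0000
step 4: (k=4,j=0): S=65.1346, K−S=68.5654, hold=67.5025 ⇒ V=68.5654 exercise | (k=4,j=1): S=91.3548, K−S=42.3452, hold=41.3800 ⇒ V=42.3452 exercise | (k=4,j=2): S=128.1300, K−S=5.5700, hold=13.2423 ⇒ V=13.2423 continue | (k=4,j=3): S=179.7092, K−S=0.0000, hold=0.0000 ⇒ V=0.0000 continue | (k=4,j=4): S=252.0519, K−S=0.0000, hold=0.0000 ⇒ V=0.0000 continue  boundary S*=91.3548
step 3: (k=3,j=0): S=77.1385, K−S=56.5615, hold=55.5433 ⇒ V=56.5615 exercise | (k=3,j=1): S=108.1910, K−S=25.5090, hold=28.2210 ⇒ V=28.2210 continue | (k=3,j=2): S=151.7437, K−S=0.0000, hold=6.8744 ⇒ V=6.8744 continue | (k=3,j=3): S=212.8287, K−S=0.0000, hold=0.0000 ⇒ V=0.0000 continue  boundary S*=77.1385
step 2: (k=2,j=0): S=91.3548, K−S=42.3452, hold=42.6577 ⇒ V=42.6577 continue | (k=2,j=1): S=128.1300, K−S=5.5700, hold=17.8888 ⇒ V=17.8888 continue | (k=2,j=2): S=179.7092, K−S=0.0000, hold=3.5687 ⇒ V=3.5687 continue  boundary S*=-
step 1: (k=1,j=0): S=108.1910, K−S=25.5090, hold=30.5722 ⇒ V=30.5722 continue | (k=1,j=1): S=151.7437, K−S=0.0000, hold=10.9678 ⇒ V=10.9678 continue  boundary S*=-
step 0: (k=0,j=0): S=128.1300, K−S=5.5700, hold=21.0378 ⇒ V=21.0378 continue  boundary S*=-

price = 21.0378
boundary = - - - 77.1385 91.3548
tree:
21.0378
30.5722 10.9678
42.6577 17.8888 3.5687
56.5615 28.2210 6.8744 0.0000
68.5654 42.3452 13.2423 0.0000 0.0000
78.7014 56.5615 25.5090 0.0000 0.0000 0.0000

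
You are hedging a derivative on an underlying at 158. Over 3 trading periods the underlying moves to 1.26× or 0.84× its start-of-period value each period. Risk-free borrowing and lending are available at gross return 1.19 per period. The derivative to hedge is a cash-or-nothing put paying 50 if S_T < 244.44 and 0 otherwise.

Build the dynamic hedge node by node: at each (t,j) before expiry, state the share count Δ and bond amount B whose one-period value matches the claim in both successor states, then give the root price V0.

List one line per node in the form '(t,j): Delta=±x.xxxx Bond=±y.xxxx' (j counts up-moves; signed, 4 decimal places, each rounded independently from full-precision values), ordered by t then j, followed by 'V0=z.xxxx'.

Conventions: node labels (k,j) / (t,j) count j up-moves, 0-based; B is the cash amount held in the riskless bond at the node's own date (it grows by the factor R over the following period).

No-arbitrage ⇒ martingale measure with p* = (R−d)/(u−d) = 0.8333.
At maturity the claim pays: V(3,0)=50.0000, V(3,1)=50.0000, V(3,2)=50.0000, V(3,3)=0.0000
Node (2,0) S=111.4848: V=(p*·50.0000+(1−p*)·50.0000)/1.19=42.0168; Δ=(50.0000−50.0000)/(140.4708−93.6472)=0.0000; B=V−Δ·S=42.0168
Node (2,1) S=167.2272: V=(p*·50.0000+(1−p*)·50.0000)/1.19=42.0168; Δ=(50.0000−50.0000)/(210.7063−140.4708)=0.0000; B=V−Δ·S=42.0168
Node (2,2) S=250.8408: V=(p*·0.0000+(1−p*)·50.0000)/1.19=7.0028; Δ=(0.0000−50.0000)/(316.0594−210.7063)=-0.4746; B=V−Δ·S=126.0504
Node (1,0) S=132.7200: V=(p*·42.0168+(1−p*)·42.0168)/1.19=35.3082; Δ=(42.0168−42.0168)/(167.2272−111.4848)=0.0000; B=V−Δ·S=35.3082
Node (1,1) S=199.0800: V=(p*·7.0028+(1−p*)·42.0168)/1.19=10.7886; Δ=(7.0028−42.0168)/(250.8408−167.2272)=-0.4188; B=V−Δ·S=94.1553
Node (0,0) S=158.0000: V=(p*·10.7886+(1−p*)·35.3082)/1.19=12.5002; Δ=(10.7886−35.3082)/(199.0800−132.7200)=-0.3695; B=V−Δ·S=70.8802
Sanity check at the root: Δ(0,0)·S0 + B(0,0) reproduces V0 = 12.5002.

(0,0): Delta=-0.3695 Bond=70.8802
(1,0): Delta=0.0000 Bond=35.3082
(1,1): Delta=-0.4188 Bond=94.1553
(2,0): Delta=0.0000 Bond=42.0168
(2,1): Delta=0.0000 Bond=42.0168
(2,2): Delta=-0.4746 Bond=126.0504
V0=12.5002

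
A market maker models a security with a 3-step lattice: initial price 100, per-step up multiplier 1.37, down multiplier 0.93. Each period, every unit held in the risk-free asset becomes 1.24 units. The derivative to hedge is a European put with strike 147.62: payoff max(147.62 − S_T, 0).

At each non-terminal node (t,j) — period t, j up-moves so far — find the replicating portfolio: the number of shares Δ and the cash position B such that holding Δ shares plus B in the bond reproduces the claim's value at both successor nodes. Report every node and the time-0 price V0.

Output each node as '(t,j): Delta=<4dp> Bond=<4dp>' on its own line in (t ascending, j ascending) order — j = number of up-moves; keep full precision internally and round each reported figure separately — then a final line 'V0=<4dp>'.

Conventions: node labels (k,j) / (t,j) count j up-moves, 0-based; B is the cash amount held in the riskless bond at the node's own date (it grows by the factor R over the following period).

(0,0): Delta=-0.2284 Bond=26.5627
(1,0): Delta=-0.6260 Bond=69.9236
(1,1): Delta=-0.1151 Bond=17.4275
(2,0): Delta=-1.0000 Bond=119.0484
(2,1): Delta=-0.5196 Bond=73.1421
(2,2): Delta=0.0000 Bond=0.0000
V0=3.7276

The replicating-portfolio and risk-neutral prices coincide; use p* = (1.24−0.93)/(1.37−0.93) = 0.7045 for the latter.
Expiry values: V(3,0)=67.1843, V(3,1)=29.1287, V(3,2)=0.0000, V(3,3)=0.0000
  t=2,j=0: stock 86.4900 → up 118.4913 (V=29.1287), down 80.4357 (V=67.1843). Price 32.5584; hedge Δ=-1.0000, bond B=119.0484.
  t=2,j=1: stock 127.4100 → up 174.5517 (V=0.0000), down 118.4913 (V=29.1287). Price 6.9405; hedge Δ=-0.5196, bond B=73.1421.
  t=2,j=2: stock 187.6900 → up 257.1353 (V=0.0000), down 174.5517 (V=0.0000). Price 0.0000; hedge Δ=0.0000, bond B=0.0000.
  t=1,j=0: stock 93.0000 → up 127.4100 (V=6.9405), down 86.4900 (V=32.5584). Price 11.7011; hedge Δ=-0.6260, bond B=69.9236.
  t=1,j=1: stock 137.0000 → up 187.6900 (V=0.0000), down 127.4100 (V=6.9405). Price 1.6537; hedge Δ=-0.1151, bond B=17.4275.
  t=0,j=0: stock 100.0000 → up 137.0000 (V=1.6537), down 93.0000 (V=11.7011). Price 3.7276; hedge Δ=-0.2284, bond B=26.5627.
Check: Δ(0,0)·S0 + B(0,0) = 3.7276 = V0.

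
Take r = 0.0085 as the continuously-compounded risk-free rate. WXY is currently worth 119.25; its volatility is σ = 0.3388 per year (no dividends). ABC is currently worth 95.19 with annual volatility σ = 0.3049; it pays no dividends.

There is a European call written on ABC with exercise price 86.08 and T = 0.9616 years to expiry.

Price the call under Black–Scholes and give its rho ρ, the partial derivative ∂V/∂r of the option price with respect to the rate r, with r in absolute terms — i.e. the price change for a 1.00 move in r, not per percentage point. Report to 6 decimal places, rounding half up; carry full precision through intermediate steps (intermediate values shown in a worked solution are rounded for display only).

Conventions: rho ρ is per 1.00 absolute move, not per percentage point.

σ√T = 0.3049·√0.9616 = 0.298989
d₁ = (ln(S/K) + (r+σ²/2)T) / (σ√T) = (ln(95.19/86.08) + (0.0085+0.3049²/2)·0.9616) / 0.298989 = (0.100598 + 0.052871) / 0.298989 = 0.513292
d₂ = d₁ − σ√T = 0.513292 − 0.298989 = 0.214303
e^{−rT} = 0.991860
N(d₁) = 0.696126,  N(d₂) = 0.584845
Call price V = S·N(d₁) − K·e^{−rT}·N(d₂) = 66.264281 − 49.933630 = 16.330651
ρ = K·T·e^{−rT}·N(d₂) = 48.016179

price = 16.330651
ρ = 48.016179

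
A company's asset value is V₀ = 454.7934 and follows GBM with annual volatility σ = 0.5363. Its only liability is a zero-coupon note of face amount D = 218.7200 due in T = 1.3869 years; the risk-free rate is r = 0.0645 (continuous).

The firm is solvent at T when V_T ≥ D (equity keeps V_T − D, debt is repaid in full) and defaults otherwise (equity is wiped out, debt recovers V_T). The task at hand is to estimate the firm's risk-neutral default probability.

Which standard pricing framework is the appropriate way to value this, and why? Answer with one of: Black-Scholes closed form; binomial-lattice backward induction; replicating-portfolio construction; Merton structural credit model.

framework: Merton structural credit model

Key observation: with the firm-asset dynamics (V₀ = 454.7934) and a single zero-coupon liability of face 218.7200 given, debt value, spread, and default probability all derive from the option view of the balance sheet.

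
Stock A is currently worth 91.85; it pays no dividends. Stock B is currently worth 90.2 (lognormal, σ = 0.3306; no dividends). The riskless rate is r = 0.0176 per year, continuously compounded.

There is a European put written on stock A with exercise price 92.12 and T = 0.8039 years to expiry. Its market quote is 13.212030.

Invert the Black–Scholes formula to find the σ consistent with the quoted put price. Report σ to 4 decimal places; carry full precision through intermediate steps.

sigma = 0.4224

At σ = 0.4224 the Black–Scholes value reproduces the quote:
σ√T = 0.4224·√0.8039 = 0.378726
d₁ = (ln(S/K) + (r+σ²/2)T) / (σ√T) = (ln(91.85/92.12) + (0.0176+0.4224²/2)·0.8039) / 0.378726 = (-0.002935 + 0.085865) / 0.378726 = 0.218971
d₂ = d₁ − σ√T = 0.218971 − 0.378726 = -0.159755
e^{−rT} = 0.985951
N(−d₁) = 0.413336,  N(−d₂) = 0.563463
V = K·e^{−rT}·N(−d₂) − S·N(−d₁) = 51.176968 − 37.964938 = 13.212030 (the quoted price), and the Black–Scholes price is strictly increasing in σ, so σ is unique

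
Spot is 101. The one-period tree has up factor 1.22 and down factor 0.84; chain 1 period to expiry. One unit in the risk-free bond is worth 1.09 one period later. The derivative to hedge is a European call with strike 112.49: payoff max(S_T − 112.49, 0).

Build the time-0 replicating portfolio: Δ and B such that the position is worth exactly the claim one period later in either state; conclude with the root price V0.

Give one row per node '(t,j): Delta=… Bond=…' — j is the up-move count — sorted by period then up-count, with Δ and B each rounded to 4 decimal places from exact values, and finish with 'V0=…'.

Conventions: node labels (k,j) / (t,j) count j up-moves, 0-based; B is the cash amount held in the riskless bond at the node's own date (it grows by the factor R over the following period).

Under the risk-neutral measure, an up-move has probability p* = (R−d)/(u−d) = 0.6579 and values discount at R = 1.09.
Expiry values: V(1,0)=0.0000, V(1,1)=10.7300
(0,0): S=101.0000. Δ = (V_up−V_dn)/(S_up−S_dn) = (10.7300−0.0000)/(123.2200−84.8400) = 0.2796. V = [p*·10.7300 + (1−p*)·0.0000]/1.09 = 6.4763. B = V − Δ·S = -21.7605.
Check: Δ(0,0)·S0 + B(0,0) = 6.4763 = V0.

(0,0): Delta=0.2796 Bond=-21.7605
V0=6.4763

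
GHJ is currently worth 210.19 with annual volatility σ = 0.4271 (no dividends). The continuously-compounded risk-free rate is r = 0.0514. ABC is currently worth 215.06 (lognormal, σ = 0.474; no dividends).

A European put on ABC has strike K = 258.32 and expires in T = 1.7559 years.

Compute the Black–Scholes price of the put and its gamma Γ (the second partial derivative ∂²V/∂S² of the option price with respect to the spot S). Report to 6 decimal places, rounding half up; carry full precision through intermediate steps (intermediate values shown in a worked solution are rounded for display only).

σ√T = 0.474·√1.7559 = 0.628099
d₁ = (ln(S/K) + (r+σ²/2)T) / (σ√T) = (ln(215.06/258.32) + (0.0514+0.474²/2)·1.7559) / 0.628099 = (-0.183282 + 0.287508) / 0.628099 = 0.165938
d₂ = d₁ − σ√T = 0.165938 − 0.628099 = -0.462161
e^{−rT} = 0.913700
N(−d₁) = 0.434103,  N(−d₂) = 0.678017
Put price V = K·e^{−rT}·N(−d₂) − S·N(−d₁) = 160.030300 − 93.358168 = 66.672132
φ(d₁) = (1/√(2π))·e^{−d₁²/2} = 0.393487
Γ = φ(d₁) / (S·σ·√T) = 0.002913

price = 66.672132
Γ = 0.002913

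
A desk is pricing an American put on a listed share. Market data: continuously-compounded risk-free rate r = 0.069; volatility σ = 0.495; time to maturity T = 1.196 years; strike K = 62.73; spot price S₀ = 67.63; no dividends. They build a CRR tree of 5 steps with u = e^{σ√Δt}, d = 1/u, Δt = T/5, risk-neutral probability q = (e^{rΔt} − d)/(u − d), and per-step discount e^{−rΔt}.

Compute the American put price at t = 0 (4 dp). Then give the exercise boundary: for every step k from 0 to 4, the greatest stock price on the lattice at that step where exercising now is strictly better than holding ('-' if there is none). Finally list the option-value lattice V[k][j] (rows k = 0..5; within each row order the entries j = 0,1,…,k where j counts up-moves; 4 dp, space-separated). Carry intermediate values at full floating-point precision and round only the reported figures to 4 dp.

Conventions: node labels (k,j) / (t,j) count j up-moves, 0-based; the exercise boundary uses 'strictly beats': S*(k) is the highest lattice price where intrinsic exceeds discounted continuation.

Δt=0.23920, u=1.27392, d=0.78498, q=0.47381, disc=e^(-rΔt)=0.98363
k=5 terminal: V=max(K-S,0) → 42.5725 30.0172 9.6417 0.0000 0.0000 0.0000
k=4: j=0 S=25.6790 intr=37.0510 cont=36.0242 V=37.0510[EX]; j=1 S=41.6733 intr=21.0567 cont=20.0298 V=21.0567[EX]; j=2 S=67.6300 intr=0.0000 cont=4.9903 V=4.9903[hold]; j=3 S=109.7540 intr=0.0000 cont=0.0000 V=0.0000[hold]; j=4 S=178.1154 intr=0.0000 cont=0.0000 V=0.0000[hold]  S*(4)=41.6733
k=3: j=0 S=32.7128 intr=30.0172 cont=28.9903 V=30.0172[EX]; j=1 S=53.0883 intr=9.6417 cont=13.2242 V=13.2242[hold]; j=2 S=86.1549 intr=0.0000 cont=2.5829 V=2.5829[hold]; j=3 S=139.8173 intr=0.0000 cont=0.0000 V=0.0000[hold]  S*(3)=32.7128
k=2: j=0 S=41.6733 intr=21.0567 cont=21.6995 V=21.6995[hold]; j=1 S=67.6300 intr=0.0000 cont=8.0484 V=8.0484[hold]; j=2 S=109.7540 intr=0.0000 cont=1.3369 V=1.3369[hold]  S*(2)=-
k=1: j=0 S=53.0883 intr=9.6417 cont=14.9821 V=14.9821[hold]; j=1 S=86.1549 intr=0.0000 cont=4.7887 V=4.7887[hold]  S*(1)=-
k=0: j=0 S=67.6300 intr=0.0000 cont=9.9862 V=9.9862[hold]  S*(0)=-

price = 9.9862
boundary = - - - 32.7128 41.6733
tree:
9.9862
14.9821 4.7887
21.6995 8.0484 1.3369
30.0172 13.2242 2.5829 0.0000
37.0510 21.0567 4.9903 0.0000 0.0000
42.5725 30.0172 9.6417 0.0000 0.0000 0.0000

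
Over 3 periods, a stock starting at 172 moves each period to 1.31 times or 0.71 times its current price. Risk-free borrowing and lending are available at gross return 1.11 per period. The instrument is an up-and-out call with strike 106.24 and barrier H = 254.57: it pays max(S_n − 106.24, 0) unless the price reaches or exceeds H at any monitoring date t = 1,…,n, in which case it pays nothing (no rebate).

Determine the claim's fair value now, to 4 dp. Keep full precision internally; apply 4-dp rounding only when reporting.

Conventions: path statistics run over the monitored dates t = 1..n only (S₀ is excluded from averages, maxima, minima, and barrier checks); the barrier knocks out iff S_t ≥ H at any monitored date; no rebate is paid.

price = 23.5797

With p* = (R−d)/(u−d) = 0.6667, sum probability × payoff across the paths and divide by R^3.
Enumerate all 2^3 = 8 price paths (U = up ×1.31, D = down ×0.71); each path with k up-moves has probability p*^k·(1−p*)^(3−k).
DDD: M=122.1200, payoff=0.0000, prob=0.037037
UDD: M=225.3200, payoff=7.3438, prob=0.074074
DUD: M=159.9772, payoff=7.3438, prob=0.074074
UUD: M=295.1692, payoff=0.0000, prob=0.148148
DDU: M=122.1200, payoff=7.3438, prob=0.074074
UDU: M=225.3200, payoff=103.3301, prob=0.148148
DUU: M=209.5701, payoff=103.3301, prob=0.148148
UUU: M=386.6717, payoff=0.0000, prob=0.296296
Price = Σ prob·payoff / R^3 = 32.248294 / 1.367631 = 23.5797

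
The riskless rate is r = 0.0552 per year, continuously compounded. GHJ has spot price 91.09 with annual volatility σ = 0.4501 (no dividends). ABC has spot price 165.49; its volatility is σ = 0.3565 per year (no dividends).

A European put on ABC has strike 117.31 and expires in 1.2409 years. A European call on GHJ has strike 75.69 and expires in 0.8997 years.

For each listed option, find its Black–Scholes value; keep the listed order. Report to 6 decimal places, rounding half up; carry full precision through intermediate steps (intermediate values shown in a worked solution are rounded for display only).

price(ABC put K=117.31) = 4.082201
price(GHJ call K=75.69) = 25.312460

[ABC put K=117.31]
σ√T = 0.3565·√1.2409 = 0.397126
d₁ = (ln(S/K) + (r+σ²/2)T) / (σ√T) = (ln(165.49/117.31) + (0.0552+0.3565²/2)·1.2409) / 0.397126 = (0.344091 + 0.147352) / 0.397126 = 1.237500
d₂ = d₁ − σ√T = 1.237500 − 0.397126 = 0.840374
e^{−rT} = 0.933796
N(−d₁) = 0.107951,  N(−d₂) = 0.200349
price = K·e^{−rT}·N(−d₂) − S·N(−d₁) = 21.946983 − 17.864782 = 4.082201
[GHJ call K=75.69]
σ√T = 0.4501·√0.8997 = 0.426931
d₁ = (ln(S/K) + (r+σ²/2)T) / (σ√T) = (ln(91.09/75.69) + (0.0552+0.4501²/2)·0.8997) / 0.426931 = (0.185202 + 0.140799) / 0.426931 = 0.763590
d₂ = d₁ − σ√T = 0.763590 − 0.426931 = 0.336659
e^{−rT} = 0.951550
N(d₁) = 0.777444,  N(d₂) = 0.631813
price = S·N(d₁) − K·e^{−rT}·N(d₂) = 70.817402 − 45.504942 = 25.312460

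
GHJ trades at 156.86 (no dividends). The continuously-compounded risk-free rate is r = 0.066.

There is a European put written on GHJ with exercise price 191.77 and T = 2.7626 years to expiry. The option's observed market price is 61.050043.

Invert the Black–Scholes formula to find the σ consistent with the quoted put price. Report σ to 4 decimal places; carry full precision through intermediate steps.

At σ = 0.5902 the Black–Scholes value reproduces the quote:
σ√T = 0.5902·√2.7626 = 0.980976
d₁ = (ln(S/K) + (r+σ²/2)T) / (σ√T) = (ln(156.86/191.77) + (0.066+0.5902²/2)·2.7626) / 0.980976 = (-0.200943 + 0.663488) / 0.980976 = 0.471515
d₂ = d₁ − σ√T = 0.471515 − 0.980976 = -0.509460
e^{−rT} = 0.833325
N(−d₁) = 0.318636,  N(−d₂) = 0.694785
V = K·e^{−rT}·N(−d₂) − S·N(−d₁) = 111.031342 − 49.981299 = 61.050043 (equal to the quote); since ∂V/∂σ > 0 for all σ, the implied volatility is unique

sigma = 0.5902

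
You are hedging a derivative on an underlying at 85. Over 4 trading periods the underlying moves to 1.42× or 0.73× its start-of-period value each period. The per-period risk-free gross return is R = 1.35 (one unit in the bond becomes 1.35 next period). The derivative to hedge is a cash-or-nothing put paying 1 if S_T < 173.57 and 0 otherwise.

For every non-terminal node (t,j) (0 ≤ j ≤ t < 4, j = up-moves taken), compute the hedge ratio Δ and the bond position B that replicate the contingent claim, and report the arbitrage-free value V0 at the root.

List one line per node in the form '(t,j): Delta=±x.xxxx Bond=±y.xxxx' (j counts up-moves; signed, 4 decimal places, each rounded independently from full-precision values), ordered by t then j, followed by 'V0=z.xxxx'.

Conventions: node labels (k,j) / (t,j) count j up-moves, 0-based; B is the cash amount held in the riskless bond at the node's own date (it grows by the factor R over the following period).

(0,0): Delta=-0.0017 Bond=0.1609
(1,0): Delta=-0.0103 Bond=0.7536
(1,1): Delta=-0.0012 Bond=0.1567
(2,0): Delta=0.0000 Bond=0.5487
(2,1): Delta=-0.0109 Bond=1.0703
(2,2): Delta=-0.0006 Bond=0.1146
(3,0): Delta=0.0000 Bond=0.7407
(3,1): Delta=0.0000 Bond=0.7407
(3,2): Delta=-0.0116 Bond=1.5244
(3,3): Delta=0.0000 Bond=0.0000
V0=0.0162

Under the risk-neutral measure, an up-move has probability p* = (R−d)/(u−d) = 0.8986 and values discount at R = 1.35.
Expiry values: V(4,0)=1.0000, V(4,1)=1.0000, V(4,2)=1.0000, V(4,3)=0.0000, V(4,4)=0.0000
Node (3,0) S=33.0664: V=(p*·1.0000+(1−p*)·1.0000)/1.35=0.7407; Δ=(1.0000−1.0000)/(46.9544−24.1385)=0.0000; B=V−Δ·S=0.7407
Node (3,1) S=64.3210: V=(p*·1.0000+(1−p*)·1.0000)/1.35=0.7407; Δ=(1.0000−1.0000)/(91.3359−46.9544)=0.0000; B=V−Δ·S=0.7407
Node (3,2) S=125.1176: V=(p*·0.0000+(1−p*)·1.0000)/1.35=0.0751; Δ=(0.0000−1.0000)/(177.6670−91.3359)=-0.0116; B=V−Δ·S=1.5244
Node (3,3) S=243.3795: V=(p*·0.0000+(1−p*)·0.0000)/1.35=0.0000; Δ=(0.0000−0.0000)/(345.5989−177.6670)=0.0000; B=V−Δ·S=0.0000
Node (2,0) S=45.2965: V=(p*·0.7407+(1−p*)·0.7407)/1.35=0.5487; Δ=(0.7407−0.7407)/(64.3210−33.0664)=0.0000; B=V−Δ·S=0.5487
Node (2,1) S=88.1110: V=(p*·0.0751+(1−p*)·0.7407)/1.35=0.1057; Δ=(0.0751−0.7407)/(125.1176−64.3210)=-0.0109; B=V−Δ·S=1.0703
Node (2,2) S=171.3940: V=(p*·0.0000+(1−p*)·0.0751)/1.35=0.0056; Δ=(0.0000−0.0751)/(243.3795−125.1176)=-0.0006; B=V−Δ·S=0.1146
Node (1,0) S=62.0500: V=(p*·0.1057+(1−p*)·0.5487)/1.35=0.1116; Δ=(0.1057−0.5487)/(88.1110−45.2965)=-0.0103; B=V−Δ·S=0.7536
Node (1,1) S=120.7000: V=(p*·0.0056+(1−p*)·0.1057)/1.35=0.0117; Δ=(0.0056−0.1057)/(171.3940−88.1110)=-0.0012; B=V−Δ·S=0.1567
Node (0,0) S=85.0000: V=(p*·0.0117+(1−p*)·0.1116)/1.35=0.0162; Δ=(0.0117−0.1116)/(120.7000−62.0500)=-0.0017; B=V−Δ·S=0.1609
Check: Δ(0,0)·S0 + B(0,0) = 0.0162 = V0.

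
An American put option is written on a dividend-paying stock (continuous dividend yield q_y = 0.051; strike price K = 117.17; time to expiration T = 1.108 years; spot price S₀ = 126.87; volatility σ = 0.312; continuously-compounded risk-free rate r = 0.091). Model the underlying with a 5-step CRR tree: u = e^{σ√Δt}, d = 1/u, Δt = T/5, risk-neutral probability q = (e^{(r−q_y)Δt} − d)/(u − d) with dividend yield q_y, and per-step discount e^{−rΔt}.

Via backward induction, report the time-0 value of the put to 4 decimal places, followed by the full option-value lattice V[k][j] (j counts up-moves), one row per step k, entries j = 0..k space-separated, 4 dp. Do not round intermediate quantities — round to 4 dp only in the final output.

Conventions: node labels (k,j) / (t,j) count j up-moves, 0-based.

price = 9.6605
tree:
9.6605
15.4520 4.1163
23.9358 7.3841 0.9329
35.5115 13.0454 1.8797 0.0000
46.6657 22.5926 3.7870 0.0000 0.0000
56.2962 35.5115 7.6299 0.0000 0.0000 0.0000

Δt=0.22160  u=1.15821  d=0.86340  q=0.49355  discount=0.98004
step 5 (expiry): payoffs max(K−S,0) = 56.2962 35.5115 7.6299 0.0000 0.0000 0.0000
k=4: (k=4,j=0): S=70.5043, K−S=46.6657, hold=45.1188 ⇒ V=46.6657 exercise | (k=4,j=1): S=94.5774, K−S=22.5926, hold=21.3163 ⇒ V=22.5926 exercise | (k=4,j=2): S=126.8700, K−S=0.0000, hold=3.7870 ⇒ V=3.7870 continue | (k=4,j=3): S=170.1886, K−S=0.0000, hold=0.0000 ⇒ V=0.0000 continue | (k=4,j=4): S=228.2979, K−S=0.0000, hold=0.0000 ⇒ V=0.0000 continue
k=3: (k=3,j=0): S=81.6585, K−S=35.5115, hold=34.0900 ⇒ V=35.5115 exercise | (k=3,j=1): S=109.5401, K−S=7.6299, hold=13.0454 ⇒ V=13.0454 continue | (k=3,j=2): S=146.9416, K−S=0.0000, hold=1.8797 ⇒ V=1.8797 continue | (k=3,j=3): S=197.1134, K−S=0.0000, hold=0.0000 ⇒ V=0.0000 continue
k=2: (k=2,j=0): S=94.5774, K−S=22.5926, hold=23.9358 ⇒ V=23.9358 continue | (k=2,j=1): S=126.8700, K−S=0.0000, hold=7.3841 ⇒ V=7.3841 continue | (k=2,j=2): S=170.1886, K−S=0.0000, hold=0.9329 ⇒ V=0.9329 continue
k=1: (k=1,j=0): S=109.5401, K−S=7.6299, hold=15.4520 ⇒ V=15.4520 continue | (k=1,j=1): S=146.9416, K−S=0.0000, hold=4.1163 ⇒ V=4.1163 continue
k=0: (k=0,j=0): S=126.8700, K−S=0.0000, hold=9.6605 ⇒ V=9.6605 continue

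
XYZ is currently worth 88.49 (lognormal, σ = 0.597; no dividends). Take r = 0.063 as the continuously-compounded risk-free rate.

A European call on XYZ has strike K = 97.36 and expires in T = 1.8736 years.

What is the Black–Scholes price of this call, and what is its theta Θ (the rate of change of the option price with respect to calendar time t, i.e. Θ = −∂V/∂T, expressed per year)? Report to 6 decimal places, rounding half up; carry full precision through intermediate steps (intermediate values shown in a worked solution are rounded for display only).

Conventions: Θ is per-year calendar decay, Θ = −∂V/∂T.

σ√T = 0.597·√1.8736 = 0.817171
d₁ = (ln(S/K) + (r+σ²/2)T) / (σ√T) = (ln(88.49/97.36) + (0.063+0.597²/2)·1.8736) / 0.817171 = (-0.095526 + 0.451921) / 0.817171 = 0.436133
d₂ = d₁ − σ√T = 0.436133 − 0.817171 = -0.381038
e^{−rT} = 0.888663
N(d₁) = 0.668630,  N(d₂) = 0.351588
Call price V = S·N(d₁) − K·e^{−rT}·N(d₂) = 59.167049 − 30.419447 = 28.747602
φ(d₁) = (1/√(2π))·e^{−d₁²/2} = 0.362749
Θ = −S·φ(d₁)·σ/(2√T) − r·K·e^{−rT}·N(d₂) = −7.000132 − 1.916425 = -8.916557

price = 28.747602
Θ = -8.916557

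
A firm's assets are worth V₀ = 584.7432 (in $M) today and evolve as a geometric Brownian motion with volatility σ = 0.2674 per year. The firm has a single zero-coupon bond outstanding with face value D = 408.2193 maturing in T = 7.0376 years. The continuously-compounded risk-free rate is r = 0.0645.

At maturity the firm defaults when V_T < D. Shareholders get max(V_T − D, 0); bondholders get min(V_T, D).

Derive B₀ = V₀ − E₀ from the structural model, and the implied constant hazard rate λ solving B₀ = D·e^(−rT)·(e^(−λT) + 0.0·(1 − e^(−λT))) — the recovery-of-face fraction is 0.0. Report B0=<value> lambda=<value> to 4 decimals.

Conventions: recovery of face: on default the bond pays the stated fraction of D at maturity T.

B0=242.7027 lambda=0.0094

Equity is a call on the firm's assets struck at D = 408.2193:
d₁ = [ln(V₀/D) + (r + σ²/2)T] / (σ√T)
   = [ln(584.7432/408.2193) + (0.0645 + 0.5·0.2674²)·7.0376] / (0.2674·√7.0376)
   = [0.359368 + 0.705529] / 0.709371 = 1.501184
d₂ = d₁ − σ√T = 1.501184 − 0.709371 = 0.791813
N(d₁) = 0.933346,  N(d₂) = 0.785765,  e^(−rT) = 0.635130
E₀ = V₀·N(d₁) − D·e^(−rT)·N(d₂)
   = 584.7432·0.933346 − 408.2193·0.635130·0.785765 = 342.040535
B₀ = V₀ − E₀ = 584.7432 − 342.040535 = 242.702665
e^(−λT) = (B₀·e^(rT)/D − 0)/(1 − 0) = (242.7027·1.574480/408.2193 − 0)/1 = 0.93609146
λ = −ln(0.93609146)/7.0376 = 0.009384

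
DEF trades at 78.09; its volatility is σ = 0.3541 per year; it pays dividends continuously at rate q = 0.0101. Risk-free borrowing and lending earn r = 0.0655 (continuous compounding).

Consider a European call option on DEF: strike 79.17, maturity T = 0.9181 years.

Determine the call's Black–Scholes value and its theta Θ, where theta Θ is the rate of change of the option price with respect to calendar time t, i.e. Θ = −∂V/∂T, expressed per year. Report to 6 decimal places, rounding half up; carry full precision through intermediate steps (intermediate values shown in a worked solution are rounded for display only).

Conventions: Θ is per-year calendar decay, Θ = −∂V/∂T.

σ√T = 0.3541·√0.9181 = 0.339290
d₁ = (ln(S/K) + (r−q+σ²/2)T) / (σ√T) = (ln(78.09/79.17) + (0.0655−0.0101+0.3541²/2)·0.9181) / 0.339290 = (-0.013735 + 0.108422) / 0.339290 = 0.279071
d₂ = d₁ − σ√T = 0.279071 − 0.339290 = -0.060218
e^{−rT} = 0.941637
e^{−qT} = 0.990770
N(d₁) = 0.609905,  N(d₂) = 0.475991
Call price V = S·e^{−qT}·N(d₁) − K·e^{−rT}·N(d₂) = 47.187883 − 35.484827 = 11.703055
φ(d₁) = (1/√(2π))·e^{−d₁²/2} = 0.383706
Θ = −S·e^{−qT}·φ(d₁)·σ/(2√T) + q·S·e^{−qT}·N(d₁) − r·K·e^{−rT}·N(d₂) = −5.485518 + 0.476598 − 2.324256 = -7.333177

price = 11.703055
Θ = -7.333177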